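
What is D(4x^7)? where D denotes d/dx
28 x^{6}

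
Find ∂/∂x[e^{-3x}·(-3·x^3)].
9 x^{2} \left(x - 1\right) e^{- 3 x}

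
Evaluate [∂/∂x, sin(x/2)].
\frac{\cos{\left(\frac{x}{2} \right)}}{2}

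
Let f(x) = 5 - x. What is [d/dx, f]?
-1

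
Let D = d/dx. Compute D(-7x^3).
- 21 x^{2}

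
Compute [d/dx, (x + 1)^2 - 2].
2 x + 2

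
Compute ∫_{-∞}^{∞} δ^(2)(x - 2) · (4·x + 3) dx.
0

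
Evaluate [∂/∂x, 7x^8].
56 x^{7}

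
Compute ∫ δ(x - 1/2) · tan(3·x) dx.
\tan{\left(\frac{3}{2} \right)}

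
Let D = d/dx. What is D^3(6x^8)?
2016 x^{5}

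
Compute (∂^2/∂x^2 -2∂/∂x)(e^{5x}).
15 e^{5 x}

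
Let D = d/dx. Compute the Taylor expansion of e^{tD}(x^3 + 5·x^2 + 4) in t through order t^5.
t^{3} + t^{2} \left(3 x + 5\right) + t x \left(3 x + 10\right) + x^{3} + 5 x^{2} + 4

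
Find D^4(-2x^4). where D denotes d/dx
-48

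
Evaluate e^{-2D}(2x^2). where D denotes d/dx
2 x^{2} - 8 x + 8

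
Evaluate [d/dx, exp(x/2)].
\frac{e^{\frac{x}{2}}}{2}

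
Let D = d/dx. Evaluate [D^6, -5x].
-30D^{5}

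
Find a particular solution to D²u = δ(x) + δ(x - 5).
\frac{|x|}{2} + \frac{|x - 5|}{2}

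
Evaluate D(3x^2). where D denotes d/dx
6 x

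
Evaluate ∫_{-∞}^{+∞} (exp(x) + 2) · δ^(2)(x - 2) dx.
e^{2}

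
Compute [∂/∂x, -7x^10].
- 70 x^{9}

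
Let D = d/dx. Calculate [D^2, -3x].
-6D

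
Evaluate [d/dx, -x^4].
- 4 x^{3}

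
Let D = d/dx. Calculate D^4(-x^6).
- 360 x^{2}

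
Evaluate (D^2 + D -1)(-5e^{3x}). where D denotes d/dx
- 55 e^{3 x}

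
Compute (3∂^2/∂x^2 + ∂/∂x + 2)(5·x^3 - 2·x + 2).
10 x^{3} + 15 x^{2} + 86 x + 2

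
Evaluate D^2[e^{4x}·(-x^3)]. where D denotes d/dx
- 2 x \left(8 x^{2} + 12 x + 3\right) e^{4 x}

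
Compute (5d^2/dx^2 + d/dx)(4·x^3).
12 x \left(x + 10\right)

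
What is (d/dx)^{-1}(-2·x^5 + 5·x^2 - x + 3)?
- \frac{x^{6}}{3} + \frac{5 x^{3}}{3} - \frac{x^{2}}{2} + 3 x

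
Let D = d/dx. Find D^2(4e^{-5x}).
100 e^{- 5 x}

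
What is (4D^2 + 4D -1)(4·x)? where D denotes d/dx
16 - 4 x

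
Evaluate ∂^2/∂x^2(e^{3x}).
9 e^{3 x}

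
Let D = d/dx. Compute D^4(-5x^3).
0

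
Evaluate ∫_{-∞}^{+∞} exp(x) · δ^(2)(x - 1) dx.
e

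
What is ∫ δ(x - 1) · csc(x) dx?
\csc{\left(1 \right)}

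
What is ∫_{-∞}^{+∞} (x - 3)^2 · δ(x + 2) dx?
25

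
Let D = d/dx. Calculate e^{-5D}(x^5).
x^{5} - 25 x^{4} + 250 x^{3} - 1250 x^{2} + 3125 x - 3125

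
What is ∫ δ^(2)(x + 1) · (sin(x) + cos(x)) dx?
- \cos{\left(1 \right)} + \sin{\left(1 \right)}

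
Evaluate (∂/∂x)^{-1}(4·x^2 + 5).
\frac{4 x^{3}}{3} + 5 x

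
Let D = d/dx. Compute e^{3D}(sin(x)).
\sin{\left(x + 3 \right)}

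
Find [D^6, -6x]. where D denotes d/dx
-36D^{5}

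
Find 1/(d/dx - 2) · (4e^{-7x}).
- \frac{4 e^{- 7 x}}{9}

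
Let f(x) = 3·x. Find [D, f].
3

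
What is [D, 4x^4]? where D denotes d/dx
16 x^{3}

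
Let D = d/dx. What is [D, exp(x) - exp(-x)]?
2 \cosh{\left(x \right)}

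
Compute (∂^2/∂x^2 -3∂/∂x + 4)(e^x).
2 e^{x}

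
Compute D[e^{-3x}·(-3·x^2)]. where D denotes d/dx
3 x \left(3 x - 2\right) e^{- 3 x}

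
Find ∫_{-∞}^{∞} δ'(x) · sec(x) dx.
0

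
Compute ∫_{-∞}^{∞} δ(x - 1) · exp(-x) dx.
e^{-1}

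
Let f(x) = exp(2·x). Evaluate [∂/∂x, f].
2 e^{2 x}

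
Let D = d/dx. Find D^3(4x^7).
840 x^{4}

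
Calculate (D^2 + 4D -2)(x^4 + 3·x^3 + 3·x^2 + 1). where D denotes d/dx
- 2 x^{4} + 10 x^{3} + 42 x^{2} + 42 x + 4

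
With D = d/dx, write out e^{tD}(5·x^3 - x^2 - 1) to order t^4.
5 t^{3} + t^{2} \left(15 x - 1\right) + t x \left(15 x - 2\right) + 5 x^{3} - x^{2} - 1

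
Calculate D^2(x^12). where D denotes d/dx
132 x^{10}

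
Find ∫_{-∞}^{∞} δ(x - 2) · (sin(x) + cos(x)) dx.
\cos{\left(2 \right)} + \sin{\left(2 \right)}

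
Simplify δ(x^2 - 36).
\frac{\delta(x - 6) + \delta(x + 6)}{12}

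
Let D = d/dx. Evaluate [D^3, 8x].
24D^{2}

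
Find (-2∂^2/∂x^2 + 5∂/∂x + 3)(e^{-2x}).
- 15 e^{- 2 x}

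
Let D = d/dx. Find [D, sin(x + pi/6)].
\cos{\left(x + \frac{\pi}{6} \right)}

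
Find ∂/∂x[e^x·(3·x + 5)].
\left(3 x + 8\right) e^{x}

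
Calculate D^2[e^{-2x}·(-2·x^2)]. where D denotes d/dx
4 \left(- 2 x^{2} + 4 x - 1\right) e^{- 2 x}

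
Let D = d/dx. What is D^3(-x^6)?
- 120 x^{3}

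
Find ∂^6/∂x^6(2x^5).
0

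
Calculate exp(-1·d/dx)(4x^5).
4 x^{5} - 20 x^{4} + 40 x^{3} - 40 x^{2} + 20 x - 4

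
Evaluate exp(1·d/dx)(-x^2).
- x^{2} - 2 x - 1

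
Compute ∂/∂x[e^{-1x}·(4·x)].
4 \left(1 - x\right) e^{- x}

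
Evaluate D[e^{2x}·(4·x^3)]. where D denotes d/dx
x^{2} \left(8 x + 12\right) e^{2 x}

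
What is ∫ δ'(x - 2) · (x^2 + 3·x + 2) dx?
-7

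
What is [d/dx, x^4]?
4 x^{3}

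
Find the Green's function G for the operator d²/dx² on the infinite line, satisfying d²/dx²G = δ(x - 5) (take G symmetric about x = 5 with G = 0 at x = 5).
\frac{|x - 5|}{2}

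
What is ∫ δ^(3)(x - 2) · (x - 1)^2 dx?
0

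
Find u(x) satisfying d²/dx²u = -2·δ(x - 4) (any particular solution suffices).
-|x - 4|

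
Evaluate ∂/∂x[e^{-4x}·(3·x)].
3 \left(1 - 4 x\right) e^{- 4 x}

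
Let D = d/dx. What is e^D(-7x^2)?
- 7 x^{2} - 14 x - 7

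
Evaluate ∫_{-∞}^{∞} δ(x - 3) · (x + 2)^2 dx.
25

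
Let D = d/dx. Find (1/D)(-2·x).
- x^{2}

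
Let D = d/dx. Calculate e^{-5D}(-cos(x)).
- \cos{\left(x - 5 \right)}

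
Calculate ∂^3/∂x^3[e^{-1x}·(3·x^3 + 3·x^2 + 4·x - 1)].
\left(- 3 x^{3} + 24 x^{2} - 40 x + 13\right) e^{- x}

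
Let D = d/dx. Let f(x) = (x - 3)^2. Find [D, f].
2 x - 6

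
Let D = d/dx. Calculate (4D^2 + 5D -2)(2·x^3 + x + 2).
- 4 x^{3} + 30 x^{2} + 46 x + 1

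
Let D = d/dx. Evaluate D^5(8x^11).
443520 x^{6}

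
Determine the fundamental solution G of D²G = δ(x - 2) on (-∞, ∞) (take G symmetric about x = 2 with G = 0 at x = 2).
\frac{|x - 2|}{2}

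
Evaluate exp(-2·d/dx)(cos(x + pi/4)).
\cos{\left(x - 2 + \frac{\pi}{4} \right)}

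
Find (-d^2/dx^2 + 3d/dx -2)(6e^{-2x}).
- 72 e^{- 2 x}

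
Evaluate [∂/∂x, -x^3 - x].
- 3 x^{2} - 1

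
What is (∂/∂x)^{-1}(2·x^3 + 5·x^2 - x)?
\frac{x^{4}}{2} + \frac{5 x^{3}}{3} - \frac{x^{2}}{2}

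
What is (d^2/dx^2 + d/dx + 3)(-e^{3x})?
- 15 e^{3 x}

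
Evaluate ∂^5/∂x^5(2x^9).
30240 x^{4}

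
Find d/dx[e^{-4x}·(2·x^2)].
4 x \left(1 - 2 x\right) e^{- 4 x}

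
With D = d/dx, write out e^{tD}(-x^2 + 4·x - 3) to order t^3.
- t^{2} - 2 t \left(x - 2\right) - x^{2} + 4 x - 3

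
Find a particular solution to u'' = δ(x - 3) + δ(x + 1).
\frac{|x - 3|}{2} + \frac{|x + 1|}{2}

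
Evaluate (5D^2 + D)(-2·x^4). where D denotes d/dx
8 x^{2} \left(- x - 15\right)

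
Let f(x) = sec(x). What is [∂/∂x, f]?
\tan{\left(x \right)} \sec{\left(x \right)}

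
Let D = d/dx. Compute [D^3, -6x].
-18D^{2}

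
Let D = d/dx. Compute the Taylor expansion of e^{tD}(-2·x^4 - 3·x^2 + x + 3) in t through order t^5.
- 2 t^{4} - 8 t^{3} x - t^{2} \left(12 x^{2} + 3\right) - t \left(8 x^{3} + 6 x - 1\right) - 2 x^{4} - 3 x^{2} + x + 3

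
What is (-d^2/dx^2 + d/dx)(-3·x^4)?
12 x^{2} \left(3 - x\right)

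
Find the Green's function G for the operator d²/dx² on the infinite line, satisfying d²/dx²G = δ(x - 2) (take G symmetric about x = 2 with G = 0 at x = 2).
\frac{|x - 2|}{2}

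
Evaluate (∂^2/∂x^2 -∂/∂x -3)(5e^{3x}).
15 e^{3 x}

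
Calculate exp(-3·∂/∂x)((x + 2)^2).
x^{2} - 2 x + 1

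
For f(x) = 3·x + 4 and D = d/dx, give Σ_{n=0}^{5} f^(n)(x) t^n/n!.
3 t + 3 x + 4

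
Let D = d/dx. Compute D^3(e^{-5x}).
- 125 e^{- 5 x}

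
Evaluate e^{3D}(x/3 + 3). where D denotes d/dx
\frac{x}{3} + 4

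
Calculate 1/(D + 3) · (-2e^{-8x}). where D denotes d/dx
\frac{2 e^{- 8 x}}{5}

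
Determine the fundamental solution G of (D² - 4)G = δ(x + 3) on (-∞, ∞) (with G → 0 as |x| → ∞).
-\frac{e^{-2|x + 3|}}{4}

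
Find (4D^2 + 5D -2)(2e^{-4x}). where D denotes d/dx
84 e^{- 4 x}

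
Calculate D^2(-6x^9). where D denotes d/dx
- 432 x^{7}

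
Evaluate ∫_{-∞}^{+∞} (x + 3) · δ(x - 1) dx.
4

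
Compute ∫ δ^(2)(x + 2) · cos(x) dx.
- \cos{\left(2 \right)}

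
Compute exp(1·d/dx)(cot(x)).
\cot{\left(x + 1 \right)}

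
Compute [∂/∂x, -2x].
-2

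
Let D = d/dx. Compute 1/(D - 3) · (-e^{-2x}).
\frac{e^{- 2 x}}{5}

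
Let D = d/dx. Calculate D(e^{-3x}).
- 3 e^{- 3 x}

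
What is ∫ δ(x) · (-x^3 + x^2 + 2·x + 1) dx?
1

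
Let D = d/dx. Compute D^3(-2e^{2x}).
- 16 e^{2 x}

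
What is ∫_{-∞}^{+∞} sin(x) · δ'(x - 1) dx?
- \cos{\left(1 \right)}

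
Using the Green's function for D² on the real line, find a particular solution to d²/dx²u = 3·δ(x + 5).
\frac{3|x + 5|}{2}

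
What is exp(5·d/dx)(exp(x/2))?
e^{\frac{x}{2} + \frac{5}{2}}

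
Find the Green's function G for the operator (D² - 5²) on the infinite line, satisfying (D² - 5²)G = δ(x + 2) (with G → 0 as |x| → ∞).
-\frac{e^{-5|x + 2|}}{10}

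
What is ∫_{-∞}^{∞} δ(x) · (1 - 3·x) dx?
1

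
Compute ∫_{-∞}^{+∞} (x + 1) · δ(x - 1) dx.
2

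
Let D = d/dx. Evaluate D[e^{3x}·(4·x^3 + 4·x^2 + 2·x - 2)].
\left(12 x^{3} + 24 x^{2} + 14 x - 4\right) e^{3 x}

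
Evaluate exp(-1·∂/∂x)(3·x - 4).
3 x - 7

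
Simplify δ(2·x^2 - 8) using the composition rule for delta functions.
\frac{\delta(x - 2) + \delta(x + 2)}{8}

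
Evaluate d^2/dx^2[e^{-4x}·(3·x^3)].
6 x \left(8 x^{2} - 12 x + 3\right) e^{- 4 x}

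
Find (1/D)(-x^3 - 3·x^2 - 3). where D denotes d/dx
- \frac{x^{4}}{4} - x^{3} - 3 x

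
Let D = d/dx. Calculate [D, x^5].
5 x^{4}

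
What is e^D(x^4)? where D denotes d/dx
x^{4} + 4 x^{3} + 6 x^{2} + 4 x + 1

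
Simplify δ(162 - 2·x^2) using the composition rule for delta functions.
\frac{\delta(x - 9) + \delta(x + 9)}{36}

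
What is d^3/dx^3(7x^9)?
3528 x^{6}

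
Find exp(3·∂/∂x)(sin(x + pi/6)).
\sin{\left(x + \frac{\pi}{6} + 3 \right)}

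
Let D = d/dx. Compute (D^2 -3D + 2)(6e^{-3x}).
120 e^{- 3 x}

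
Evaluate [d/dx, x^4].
4 x^{3}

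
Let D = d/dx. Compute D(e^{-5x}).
- 5 e^{- 5 x}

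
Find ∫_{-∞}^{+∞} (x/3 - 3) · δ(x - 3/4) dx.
- \frac{11}{4}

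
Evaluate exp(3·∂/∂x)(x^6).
x^{6} + 18 x^{5} + 135 x^{4} + 540 x^{3} + 1215 x^{2} + 1458 x + 729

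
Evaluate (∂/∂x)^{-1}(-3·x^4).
- \frac{3 x^{5}}{5}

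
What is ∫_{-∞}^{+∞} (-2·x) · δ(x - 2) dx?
-4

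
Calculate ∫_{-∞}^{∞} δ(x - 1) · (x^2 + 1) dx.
2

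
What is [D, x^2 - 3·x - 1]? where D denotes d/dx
2 x - 3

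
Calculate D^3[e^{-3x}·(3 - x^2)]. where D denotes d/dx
9 \left(3 x^{2} - 6 x - 7\right) e^{- 3 x}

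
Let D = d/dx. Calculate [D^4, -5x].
-20D^{3}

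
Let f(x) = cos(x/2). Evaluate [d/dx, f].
- \frac{\sin{\left(\frac{x}{2} \right)}}{2}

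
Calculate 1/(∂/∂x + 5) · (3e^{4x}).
\frac{e^{4 x}}{3}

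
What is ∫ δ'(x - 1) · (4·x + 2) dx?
-4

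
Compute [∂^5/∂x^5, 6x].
30\frac{d^{4}}{dx^{4}}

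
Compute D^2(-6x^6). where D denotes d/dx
- 180 x^{4}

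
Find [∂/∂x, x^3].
3 x^{2}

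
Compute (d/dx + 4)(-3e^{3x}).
- 21 e^{3 x}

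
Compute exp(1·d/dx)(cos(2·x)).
\cos{\left(2 x + 2 \right)}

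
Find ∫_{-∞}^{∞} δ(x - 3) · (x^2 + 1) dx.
10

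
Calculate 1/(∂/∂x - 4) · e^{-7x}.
- \frac{e^{- 7 x}}{11}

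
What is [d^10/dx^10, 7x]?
70\frac{d^{9}}{dx^{9}}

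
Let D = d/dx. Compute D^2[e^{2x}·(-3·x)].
12 \left(- x - 1\right) e^{2 x}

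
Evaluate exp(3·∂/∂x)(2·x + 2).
2 x + 8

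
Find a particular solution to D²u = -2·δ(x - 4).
-|x - 4|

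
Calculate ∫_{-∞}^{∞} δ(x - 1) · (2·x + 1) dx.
3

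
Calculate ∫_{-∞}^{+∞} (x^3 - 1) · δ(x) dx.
-1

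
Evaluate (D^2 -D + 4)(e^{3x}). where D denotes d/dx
10 e^{3 x}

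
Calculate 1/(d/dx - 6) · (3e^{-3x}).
- \frac{e^{- 3 x}}{3}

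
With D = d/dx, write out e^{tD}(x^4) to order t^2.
x^{2} \left(6 t^{2} + 4 t x + x^{2}\right)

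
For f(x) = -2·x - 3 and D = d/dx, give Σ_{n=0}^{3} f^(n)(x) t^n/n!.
- 2 t - 2 x - 3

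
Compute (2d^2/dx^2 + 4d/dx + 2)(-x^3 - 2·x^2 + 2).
- 2 x^{3} - 16 x^{2} - 28 x - 4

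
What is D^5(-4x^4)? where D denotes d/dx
0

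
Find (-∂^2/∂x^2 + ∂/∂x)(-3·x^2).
6 - 6 x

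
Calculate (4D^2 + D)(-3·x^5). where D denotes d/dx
15 x^{3} \left(- x - 16\right)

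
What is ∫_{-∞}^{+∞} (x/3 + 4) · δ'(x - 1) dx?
- \frac{1}{3}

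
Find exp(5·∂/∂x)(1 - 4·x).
- 4 x - 19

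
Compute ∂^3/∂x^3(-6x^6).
- 720 x^{3}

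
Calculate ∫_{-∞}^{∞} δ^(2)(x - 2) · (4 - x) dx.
0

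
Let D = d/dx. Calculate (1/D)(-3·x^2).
- x^{3}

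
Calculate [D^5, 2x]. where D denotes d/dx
10D^{4}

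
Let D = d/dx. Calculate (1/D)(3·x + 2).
\frac{3 x^{2}}{2} + 2 x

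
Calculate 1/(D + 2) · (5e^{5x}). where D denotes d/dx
\frac{5 e^{5 x}}{7}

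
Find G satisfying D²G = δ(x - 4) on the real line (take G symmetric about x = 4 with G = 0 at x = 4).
\frac{|x - 4|}{2}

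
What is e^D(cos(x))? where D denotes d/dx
\cos{\left(x + 1 \right)}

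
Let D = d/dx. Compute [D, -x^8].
- 8 x^{7}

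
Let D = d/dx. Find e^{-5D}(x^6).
x^{6} - 30 x^{5} + 375 x^{4} - 2500 x^{3} + 9375 x^{2} - 18750 x + 15625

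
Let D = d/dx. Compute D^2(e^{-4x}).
16 e^{- 4 x}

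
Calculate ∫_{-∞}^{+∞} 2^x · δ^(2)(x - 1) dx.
2 \log{\left(2 \right)}^{2}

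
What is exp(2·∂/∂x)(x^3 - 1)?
x^{3} + 6 x^{2} + 12 x + 7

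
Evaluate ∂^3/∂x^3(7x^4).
168 x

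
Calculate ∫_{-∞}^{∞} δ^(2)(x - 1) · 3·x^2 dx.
6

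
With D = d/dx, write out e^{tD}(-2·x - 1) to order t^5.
- 2 t - 2 x - 1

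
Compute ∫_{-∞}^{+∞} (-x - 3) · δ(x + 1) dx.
-2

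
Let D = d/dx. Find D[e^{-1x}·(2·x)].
2 \left(1 - x\right) e^{- x}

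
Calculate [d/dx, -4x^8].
- 32 x^{7}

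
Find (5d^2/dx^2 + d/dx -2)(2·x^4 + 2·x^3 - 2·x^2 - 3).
- 4 x^{4} + 4 x^{3} + 130 x^{2} + 56 x - 14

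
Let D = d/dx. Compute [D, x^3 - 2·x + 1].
3 x^{2} - 2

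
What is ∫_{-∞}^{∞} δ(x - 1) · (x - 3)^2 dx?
4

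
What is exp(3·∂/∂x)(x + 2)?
x + 5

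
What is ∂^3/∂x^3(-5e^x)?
- 5 e^{x}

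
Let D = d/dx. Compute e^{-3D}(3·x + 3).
3 x - 6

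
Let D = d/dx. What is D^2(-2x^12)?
- 264 x^{10}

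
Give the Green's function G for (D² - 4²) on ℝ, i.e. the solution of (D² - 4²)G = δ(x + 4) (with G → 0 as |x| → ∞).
-\frac{e^{-4|x + 4|}}{8}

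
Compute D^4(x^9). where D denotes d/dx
3024 x^{5}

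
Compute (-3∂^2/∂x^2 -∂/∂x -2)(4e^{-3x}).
- 104 e^{- 3 x}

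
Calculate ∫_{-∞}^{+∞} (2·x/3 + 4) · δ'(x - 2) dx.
- \frac{2}{3}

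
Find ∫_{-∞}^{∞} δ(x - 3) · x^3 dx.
27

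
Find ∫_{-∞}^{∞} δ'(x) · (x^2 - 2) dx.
0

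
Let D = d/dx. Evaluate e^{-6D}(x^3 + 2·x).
x^{3} - 18 x^{2} + 110 x - 228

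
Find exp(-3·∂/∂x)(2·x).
2 x - 6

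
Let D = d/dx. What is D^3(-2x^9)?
- 1008 x^{6}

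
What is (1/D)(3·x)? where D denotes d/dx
\frac{3 x^{2}}{2}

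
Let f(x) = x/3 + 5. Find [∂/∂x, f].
\frac{1}{3}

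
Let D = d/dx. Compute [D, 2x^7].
14 x^{6}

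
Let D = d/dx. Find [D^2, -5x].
-10D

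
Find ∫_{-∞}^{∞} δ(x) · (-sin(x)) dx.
0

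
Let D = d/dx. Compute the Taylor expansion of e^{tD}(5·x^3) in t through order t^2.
5 x \left(3 t^{2} + 3 t x + x^{2}\right)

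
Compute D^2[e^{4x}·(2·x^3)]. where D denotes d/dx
4 x \left(8 x^{2} + 12 x + 3\right) e^{4 x}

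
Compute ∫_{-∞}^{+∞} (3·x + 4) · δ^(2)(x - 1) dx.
0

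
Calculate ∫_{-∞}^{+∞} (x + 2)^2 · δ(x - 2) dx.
16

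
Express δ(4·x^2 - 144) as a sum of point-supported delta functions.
\frac{\delta(x - 6) + \delta(x + 6)}{48}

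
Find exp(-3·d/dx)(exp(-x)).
e^{3 - x}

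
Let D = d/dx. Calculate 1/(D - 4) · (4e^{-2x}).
- \frac{2 e^{- 2 x}}{3}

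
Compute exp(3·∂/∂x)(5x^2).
5 x^{2} + 30 x + 45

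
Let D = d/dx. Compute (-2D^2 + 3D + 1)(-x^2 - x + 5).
- x^{2} - 7 x + 6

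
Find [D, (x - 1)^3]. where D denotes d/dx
3 \left(x - 1\right)^{2}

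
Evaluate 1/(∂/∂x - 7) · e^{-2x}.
- \frac{e^{- 2 x}}{9}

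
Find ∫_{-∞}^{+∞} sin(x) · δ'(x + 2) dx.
- \cos{\left(2 \right)}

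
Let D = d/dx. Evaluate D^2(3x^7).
126 x^{5}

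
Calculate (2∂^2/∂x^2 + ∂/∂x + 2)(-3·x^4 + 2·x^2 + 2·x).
- 6 x^{4} - 12 x^{3} - 68 x^{2} + 8 x + 10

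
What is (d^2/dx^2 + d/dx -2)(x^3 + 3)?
- 2 x^{3} + 3 x^{2} + 6 x - 6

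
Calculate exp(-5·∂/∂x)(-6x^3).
- 6 x^{3} + 90 x^{2} - 450 x + 750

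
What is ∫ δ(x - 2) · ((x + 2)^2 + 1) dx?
17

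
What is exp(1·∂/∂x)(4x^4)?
4 x^{4} + 16 x^{3} + 24 x^{2} + 16 x + 4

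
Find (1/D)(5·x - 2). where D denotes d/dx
\frac{5 x^{2}}{2} - 2 x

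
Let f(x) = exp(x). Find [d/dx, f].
e^{x}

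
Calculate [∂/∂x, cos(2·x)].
- 2 \sin{\left(2 x \right)}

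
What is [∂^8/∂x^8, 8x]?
64\frac{d^{7}}{dx^{7}}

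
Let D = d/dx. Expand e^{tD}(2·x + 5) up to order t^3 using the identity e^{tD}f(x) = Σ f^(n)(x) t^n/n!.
2 t + 2 x + 5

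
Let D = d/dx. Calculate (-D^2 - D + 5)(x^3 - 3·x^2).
5 x^{3} - 18 x^{2} + 6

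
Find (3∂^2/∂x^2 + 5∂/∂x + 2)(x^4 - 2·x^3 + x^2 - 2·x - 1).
2 x^{4} + 16 x^{3} + 8 x^{2} - 30 x - 6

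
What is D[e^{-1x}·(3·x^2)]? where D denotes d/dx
3 x \left(2 - x\right) e^{- x}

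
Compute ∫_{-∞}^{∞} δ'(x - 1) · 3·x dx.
-3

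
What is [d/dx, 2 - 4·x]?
-4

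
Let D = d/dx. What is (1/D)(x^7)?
\frac{x^{8}}{8}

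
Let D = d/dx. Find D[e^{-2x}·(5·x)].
5 \left(1 - 2 x\right) e^{- 2 x}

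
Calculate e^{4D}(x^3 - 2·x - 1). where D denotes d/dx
x^{3} + 12 x^{2} + 46 x + 55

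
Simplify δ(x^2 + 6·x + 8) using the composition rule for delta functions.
\frac{\delta(x + 4) + \delta(x + 2)}{2}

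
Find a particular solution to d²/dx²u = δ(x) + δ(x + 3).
\frac{|x|}{2} + \frac{|x + 3|}{2}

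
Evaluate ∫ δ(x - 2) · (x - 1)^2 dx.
1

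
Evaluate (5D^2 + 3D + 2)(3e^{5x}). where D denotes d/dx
426 e^{5 x}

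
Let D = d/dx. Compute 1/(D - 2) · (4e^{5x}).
\frac{4 e^{5 x}}{3}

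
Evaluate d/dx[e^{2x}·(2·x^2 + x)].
\left(4 x^{2} + 6 x + 1\right) e^{2 x}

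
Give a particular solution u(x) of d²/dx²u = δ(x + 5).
\frac{|x + 5|}{2}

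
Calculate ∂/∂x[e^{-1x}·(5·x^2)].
5 x \left(2 - x\right) e^{- x}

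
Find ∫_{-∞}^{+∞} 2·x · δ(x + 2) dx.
-4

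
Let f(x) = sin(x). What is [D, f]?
\cos{\left(x \right)}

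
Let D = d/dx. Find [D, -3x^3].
- 9 x^{2}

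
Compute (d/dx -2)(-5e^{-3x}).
25 e^{- 3 x}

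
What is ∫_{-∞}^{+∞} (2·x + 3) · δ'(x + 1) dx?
-2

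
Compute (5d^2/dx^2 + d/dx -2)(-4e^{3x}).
- 184 e^{3 x}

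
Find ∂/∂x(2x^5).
10 x^{4}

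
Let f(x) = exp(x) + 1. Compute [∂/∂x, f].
e^{x}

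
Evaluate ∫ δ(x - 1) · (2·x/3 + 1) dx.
\frac{5}{3}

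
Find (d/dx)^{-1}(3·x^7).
\frac{3 x^{8}}{8}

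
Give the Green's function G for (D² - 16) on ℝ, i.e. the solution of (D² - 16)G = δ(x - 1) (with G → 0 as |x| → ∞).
-\frac{e^{-4|x - 1|}}{8}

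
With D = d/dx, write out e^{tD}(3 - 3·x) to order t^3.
- 3 t - 3 x + 3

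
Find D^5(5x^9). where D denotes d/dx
75600 x^{4}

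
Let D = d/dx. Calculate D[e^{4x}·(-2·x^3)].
x^{2} \left(- 8 x - 6\right) e^{4 x}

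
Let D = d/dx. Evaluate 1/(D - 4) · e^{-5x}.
- \frac{e^{- 5 x}}{9}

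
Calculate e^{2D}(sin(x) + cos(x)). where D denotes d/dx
\sqrt{2} \sin{\left(x + \frac{\pi}{4} + 2 \right)}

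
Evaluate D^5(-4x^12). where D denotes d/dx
- 380160 x^{7}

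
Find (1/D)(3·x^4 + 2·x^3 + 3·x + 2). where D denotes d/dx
\frac{3 x^{5}}{5} + \frac{x^{4}}{2} + \frac{3 x^{2}}{2} + 2 x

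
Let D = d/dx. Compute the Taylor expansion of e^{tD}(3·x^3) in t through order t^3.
3 t^{3} + 9 t^{2} x + 9 t x^{2} + 3 x^{3}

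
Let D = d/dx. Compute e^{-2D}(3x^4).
3 x^{4} - 24 x^{3} + 72 x^{2} - 96 x + 48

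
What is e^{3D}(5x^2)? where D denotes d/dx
5 x^{2} + 30 x + 45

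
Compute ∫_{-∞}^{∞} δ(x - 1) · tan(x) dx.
\tan{\left(1 \right)}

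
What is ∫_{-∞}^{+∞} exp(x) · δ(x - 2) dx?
e^{2}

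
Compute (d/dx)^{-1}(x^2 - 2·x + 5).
\frac{x^{3}}{3} - x^{2} + 5 x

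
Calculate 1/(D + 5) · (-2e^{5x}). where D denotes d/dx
- \frac{e^{5 x}}{5}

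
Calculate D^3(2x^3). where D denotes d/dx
12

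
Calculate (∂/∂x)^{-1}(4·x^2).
\frac{4 x^{3}}{3}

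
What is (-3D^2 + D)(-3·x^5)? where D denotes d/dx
15 x^{3} \left(12 - x\right)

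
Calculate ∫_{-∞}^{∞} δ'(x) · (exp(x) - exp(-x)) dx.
-2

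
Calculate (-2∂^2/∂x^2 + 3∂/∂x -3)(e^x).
- 2 e^{x}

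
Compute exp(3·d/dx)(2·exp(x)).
2 e^{x + 3}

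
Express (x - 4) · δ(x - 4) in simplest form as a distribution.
0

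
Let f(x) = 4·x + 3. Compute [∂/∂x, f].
4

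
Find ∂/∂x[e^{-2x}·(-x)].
\left(2 x - 1\right) e^{- 2 x}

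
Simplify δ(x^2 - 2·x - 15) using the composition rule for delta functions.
\frac{\delta(x + 3) + \delta(x - 5)}{8}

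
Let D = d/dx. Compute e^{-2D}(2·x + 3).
2 x - 1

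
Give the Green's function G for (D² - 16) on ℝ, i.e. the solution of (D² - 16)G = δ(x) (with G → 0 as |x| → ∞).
-\frac{e^{-4|x|}}{8}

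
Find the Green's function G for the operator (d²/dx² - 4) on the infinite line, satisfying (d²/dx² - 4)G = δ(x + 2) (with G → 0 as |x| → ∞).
-\frac{e^{-2|x + 2|}}{4}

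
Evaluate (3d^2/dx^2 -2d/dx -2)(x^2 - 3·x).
- 2 x^{2} + 2 x + 12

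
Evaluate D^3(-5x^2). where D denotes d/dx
0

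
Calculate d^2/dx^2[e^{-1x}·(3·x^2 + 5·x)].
\left(3 x^{2} - 7 x - 4\right) e^{- x}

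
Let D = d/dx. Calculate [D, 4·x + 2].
4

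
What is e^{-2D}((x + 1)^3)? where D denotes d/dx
x^{3} - 3 x^{2} + 3 x - 1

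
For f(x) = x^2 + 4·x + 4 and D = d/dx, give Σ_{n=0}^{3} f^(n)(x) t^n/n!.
t^{2} + 2 t \left(x + 2\right) + x^{2} + 4 x + 4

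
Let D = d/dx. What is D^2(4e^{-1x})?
4 e^{- x}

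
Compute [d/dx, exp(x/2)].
\frac{e^{\frac{x}{2}}}{2}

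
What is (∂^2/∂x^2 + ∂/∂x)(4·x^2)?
8 x + 8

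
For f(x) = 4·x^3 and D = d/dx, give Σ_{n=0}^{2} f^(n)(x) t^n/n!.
4 x \left(3 t^{2} + 3 t x + x^{2}\right)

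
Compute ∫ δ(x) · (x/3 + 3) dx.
3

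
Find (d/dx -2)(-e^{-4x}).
6 e^{- 4 x}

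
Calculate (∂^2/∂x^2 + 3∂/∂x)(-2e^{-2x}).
4 e^{- 2 x}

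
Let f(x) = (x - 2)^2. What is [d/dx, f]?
2 x - 4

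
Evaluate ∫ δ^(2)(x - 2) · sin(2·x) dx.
- 4 \sin{\left(4 \right)}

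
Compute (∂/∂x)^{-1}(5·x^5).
\frac{5 x^{6}}{6}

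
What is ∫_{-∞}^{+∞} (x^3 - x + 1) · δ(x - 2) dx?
7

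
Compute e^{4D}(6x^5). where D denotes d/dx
6 x^{5} + 120 x^{4} + 960 x^{3} + 3840 x^{2} + 7680 x + 6144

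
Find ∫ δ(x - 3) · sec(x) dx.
\sec{\left(3 \right)}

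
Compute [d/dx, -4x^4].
- 16 x^{3}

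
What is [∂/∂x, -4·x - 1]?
-4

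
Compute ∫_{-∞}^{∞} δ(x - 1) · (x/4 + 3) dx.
\frac{13}{4}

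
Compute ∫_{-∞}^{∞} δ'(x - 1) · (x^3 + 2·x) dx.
-5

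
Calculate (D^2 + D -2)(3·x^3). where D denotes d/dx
3 x \left(- 2 x^{2} + 3 x + 6\right)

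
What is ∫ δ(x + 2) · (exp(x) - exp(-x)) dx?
- 2 \sinh{\left(2 \right)}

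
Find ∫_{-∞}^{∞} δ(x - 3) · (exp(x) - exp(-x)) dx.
2 \sinh{\left(3 \right)}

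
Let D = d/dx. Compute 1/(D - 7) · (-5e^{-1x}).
\frac{5 e^{- x}}{8}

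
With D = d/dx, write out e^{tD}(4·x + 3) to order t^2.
4 t + 4 x + 3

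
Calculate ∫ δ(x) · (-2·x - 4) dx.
-4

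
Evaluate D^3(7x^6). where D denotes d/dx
840 x^{3}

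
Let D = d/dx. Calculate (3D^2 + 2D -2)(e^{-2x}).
6 e^{- 2 x}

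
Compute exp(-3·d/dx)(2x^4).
2 x^{4} - 24 x^{3} + 108 x^{2} - 216 x + 162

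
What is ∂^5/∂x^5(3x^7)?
7560 x^{2}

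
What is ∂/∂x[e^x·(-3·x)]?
3 \left(- x - 1\right) e^{x}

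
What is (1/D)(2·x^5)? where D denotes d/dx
\frac{x^{6}}{3}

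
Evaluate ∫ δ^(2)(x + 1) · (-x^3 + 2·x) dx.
6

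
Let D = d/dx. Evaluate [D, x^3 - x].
3 x^{2} - 1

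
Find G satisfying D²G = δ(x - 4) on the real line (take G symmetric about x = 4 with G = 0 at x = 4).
\frac{|x - 4|}{2}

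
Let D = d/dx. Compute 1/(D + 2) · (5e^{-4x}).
- \frac{5 e^{- 4 x}}{2}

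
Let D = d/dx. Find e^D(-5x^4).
- 5 x^{4} - 20 x^{3} - 30 x^{2} - 20 x - 5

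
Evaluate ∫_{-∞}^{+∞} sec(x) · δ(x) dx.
1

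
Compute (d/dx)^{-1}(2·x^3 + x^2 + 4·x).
\frac{x^{4}}{2} + \frac{x^{3}}{3} + 2 x^{2}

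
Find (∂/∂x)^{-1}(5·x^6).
\frac{5 x^{7}}{7}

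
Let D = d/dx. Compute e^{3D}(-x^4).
- x^{4} - 12 x^{3} - 54 x^{2} - 108 x - 81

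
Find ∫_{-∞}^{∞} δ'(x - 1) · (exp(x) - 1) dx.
- e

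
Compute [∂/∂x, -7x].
-7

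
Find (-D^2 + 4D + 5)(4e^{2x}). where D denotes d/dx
36 e^{2 x}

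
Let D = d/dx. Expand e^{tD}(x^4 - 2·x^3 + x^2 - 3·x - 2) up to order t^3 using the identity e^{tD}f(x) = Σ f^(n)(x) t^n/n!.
t^{3} \left(4 x - 2\right) + t^{2} \left(6 x^{2} - 6 x + 1\right) + t \left(4 x^{3} - 6 x^{2} + 2 x - 3\right) + x^{4} - 2 x^{3} + x^{2} - 3 x - 2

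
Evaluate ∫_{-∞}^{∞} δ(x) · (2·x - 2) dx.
-2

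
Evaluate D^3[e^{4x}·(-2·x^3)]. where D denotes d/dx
\left(- 128 x^{3} - 288 x^{2} - 144 x - 12\right) e^{4 x}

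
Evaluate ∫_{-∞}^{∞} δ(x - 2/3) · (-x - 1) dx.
- \frac{5}{3}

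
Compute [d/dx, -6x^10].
- 60 x^{9}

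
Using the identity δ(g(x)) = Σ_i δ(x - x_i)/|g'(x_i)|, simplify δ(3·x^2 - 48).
\frac{\delta(x - 4) + \delta(x + 4)}{24}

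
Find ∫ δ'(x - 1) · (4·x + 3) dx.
-4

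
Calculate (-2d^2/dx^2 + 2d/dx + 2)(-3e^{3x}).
30 e^{3 x}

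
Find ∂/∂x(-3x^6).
- 18 x^{5}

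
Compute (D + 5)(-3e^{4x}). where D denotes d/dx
- 27 e^{4 x}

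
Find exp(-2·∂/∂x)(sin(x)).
\sin{\left(x - 2 \right)}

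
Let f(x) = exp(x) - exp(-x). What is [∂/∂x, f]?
2 \cosh{\left(x \right)}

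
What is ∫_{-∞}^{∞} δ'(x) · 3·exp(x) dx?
-3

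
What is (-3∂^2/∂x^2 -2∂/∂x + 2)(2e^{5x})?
- 166 e^{5 x}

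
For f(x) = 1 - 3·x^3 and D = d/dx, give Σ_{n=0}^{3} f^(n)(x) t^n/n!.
- 3 t^{3} - 9 t^{2} x - 9 t x^{2} - 3 x^{3} + 1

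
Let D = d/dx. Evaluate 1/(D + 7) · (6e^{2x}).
\frac{2 e^{2 x}}{3}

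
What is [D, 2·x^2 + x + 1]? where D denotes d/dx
4 x + 1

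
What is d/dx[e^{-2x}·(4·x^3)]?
x^{2} \left(12 - 8 x\right) e^{- 2 x}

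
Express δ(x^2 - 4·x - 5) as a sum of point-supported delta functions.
\frac{\delta(x + 1) + \delta(x - 5)}{6}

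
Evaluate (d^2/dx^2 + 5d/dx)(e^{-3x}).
- 6 e^{- 3 x}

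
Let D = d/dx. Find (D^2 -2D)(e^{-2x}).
8 e^{- 2 x}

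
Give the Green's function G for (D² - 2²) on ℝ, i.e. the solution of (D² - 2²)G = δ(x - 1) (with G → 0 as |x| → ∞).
-\frac{e^{-2|x - 1|}}{4}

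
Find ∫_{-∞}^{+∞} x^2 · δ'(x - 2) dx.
-4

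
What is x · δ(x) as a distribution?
0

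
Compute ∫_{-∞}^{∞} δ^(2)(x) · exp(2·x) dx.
4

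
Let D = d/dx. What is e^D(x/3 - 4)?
\frac{x}{3} - \frac{11}{3}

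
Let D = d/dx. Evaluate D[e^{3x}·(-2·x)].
\left(- 6 x - 2\right) e^{3 x}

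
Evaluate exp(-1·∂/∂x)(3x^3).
3 x^{3} - 9 x^{2} + 9 x - 3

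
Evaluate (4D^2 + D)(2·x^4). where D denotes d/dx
8 x^{2} \left(x + 12\right)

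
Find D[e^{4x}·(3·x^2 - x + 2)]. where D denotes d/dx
\left(12 x^{2} + 2 x + 7\right) e^{4 x}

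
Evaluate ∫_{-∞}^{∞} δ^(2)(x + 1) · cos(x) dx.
- \cos{\left(1 \right)}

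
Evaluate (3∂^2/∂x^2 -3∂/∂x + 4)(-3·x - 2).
1 - 12 x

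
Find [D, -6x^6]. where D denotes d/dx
- 36 x^{5}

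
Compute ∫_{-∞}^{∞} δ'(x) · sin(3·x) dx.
-3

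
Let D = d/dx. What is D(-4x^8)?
- 32 x^{7}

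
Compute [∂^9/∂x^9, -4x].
-36\frac{d^{8}}{dx^{8}}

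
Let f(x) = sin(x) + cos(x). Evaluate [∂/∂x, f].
- \sin{\left(x \right)} + \cos{\left(x \right)}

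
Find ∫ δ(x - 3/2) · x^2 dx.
\frac{9}{4}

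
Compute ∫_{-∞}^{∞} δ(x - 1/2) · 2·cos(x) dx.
2 \cos{\left(\frac{1}{2} \right)}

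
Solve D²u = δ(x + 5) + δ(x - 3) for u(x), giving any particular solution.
\frac{|x + 5|}{2} + \frac{|x - 3|}{2}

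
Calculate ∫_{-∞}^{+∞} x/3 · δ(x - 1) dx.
\frac{1}{3}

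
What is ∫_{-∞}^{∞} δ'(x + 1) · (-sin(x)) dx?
\cos{\left(1 \right)}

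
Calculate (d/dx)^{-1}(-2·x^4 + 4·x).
- \frac{2 x^{5}}{5} + 2 x^{2}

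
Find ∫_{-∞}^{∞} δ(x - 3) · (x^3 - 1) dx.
26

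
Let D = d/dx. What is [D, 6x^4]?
24 x^{3}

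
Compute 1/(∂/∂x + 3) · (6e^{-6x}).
- 2 e^{- 6 x}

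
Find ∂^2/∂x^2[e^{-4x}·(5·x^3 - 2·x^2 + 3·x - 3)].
2 \left(40 x^{3} - 76 x^{2} + 55 x - 38\right) e^{- 4 x}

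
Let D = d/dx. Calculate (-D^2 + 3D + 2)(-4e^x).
- 16 e^{x}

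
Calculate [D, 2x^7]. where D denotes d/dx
14 x^{6}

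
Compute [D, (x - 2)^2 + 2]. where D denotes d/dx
2 x - 4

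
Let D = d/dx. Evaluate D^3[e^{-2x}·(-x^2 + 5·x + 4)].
8 \left(x^{2} - 8 x + 5\right) e^{- 2 x}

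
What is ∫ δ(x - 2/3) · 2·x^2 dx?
\frac{8}{9}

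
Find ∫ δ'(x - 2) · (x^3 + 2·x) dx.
-14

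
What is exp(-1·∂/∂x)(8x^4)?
8 x^{4} - 32 x^{3} + 48 x^{2} - 32 x + 8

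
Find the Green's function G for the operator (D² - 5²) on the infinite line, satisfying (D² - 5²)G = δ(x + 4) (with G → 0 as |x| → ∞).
-\frac{e^{-5|x + 4|}}{10}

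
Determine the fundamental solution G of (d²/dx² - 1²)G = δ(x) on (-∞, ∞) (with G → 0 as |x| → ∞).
-\frac{e^{-|x|}}{2}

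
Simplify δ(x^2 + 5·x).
\frac{\delta(x + 5) + \delta(x)}{5}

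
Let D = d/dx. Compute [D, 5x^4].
20 x^{3}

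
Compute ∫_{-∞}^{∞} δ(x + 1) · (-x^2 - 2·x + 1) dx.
2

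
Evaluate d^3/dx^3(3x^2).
0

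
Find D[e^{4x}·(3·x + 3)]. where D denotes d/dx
\left(12 x + 15\right) e^{4 x}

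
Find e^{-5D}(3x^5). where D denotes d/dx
3 x^{5} - 75 x^{4} + 750 x^{3} - 3750 x^{2} + 9375 x - 9375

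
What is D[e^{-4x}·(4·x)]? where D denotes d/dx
4 \left(1 - 4 x\right) e^{- 4 x}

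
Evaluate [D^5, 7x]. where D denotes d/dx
35D^{4}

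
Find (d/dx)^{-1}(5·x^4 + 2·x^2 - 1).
x^{5} + \frac{2 x^{3}}{3} - x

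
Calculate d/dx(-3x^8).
- 24 x^{7}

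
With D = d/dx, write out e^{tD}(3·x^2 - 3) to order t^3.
3 t^{2} + 6 t x + 3 x^{2} - 3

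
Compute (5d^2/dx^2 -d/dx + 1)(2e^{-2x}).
46 e^{- 2 x}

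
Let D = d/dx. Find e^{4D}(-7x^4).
- 7 x^{4} - 112 x^{3} - 672 x^{2} - 1792 x - 1792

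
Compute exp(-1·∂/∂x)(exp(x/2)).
e^{\frac{x}{2} - \frac{1}{2}}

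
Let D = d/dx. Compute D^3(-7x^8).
- 2352 x^{5}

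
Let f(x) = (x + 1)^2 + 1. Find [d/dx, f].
2 x + 2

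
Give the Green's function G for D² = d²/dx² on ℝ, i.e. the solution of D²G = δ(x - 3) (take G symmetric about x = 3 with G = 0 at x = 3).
\frac{|x - 3|}{2}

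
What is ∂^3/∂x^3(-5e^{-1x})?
5 e^{- x}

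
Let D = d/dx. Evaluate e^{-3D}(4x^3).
4 x^{3} - 36 x^{2} + 108 x - 108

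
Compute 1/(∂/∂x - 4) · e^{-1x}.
- \frac{e^{- x}}{5}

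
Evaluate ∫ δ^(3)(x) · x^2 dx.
0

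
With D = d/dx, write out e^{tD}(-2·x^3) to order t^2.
2 x \left(- 3 t^{2} - 3 t x - x^{2}\right)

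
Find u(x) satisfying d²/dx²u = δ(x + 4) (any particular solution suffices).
\frac{|x + 4|}{2}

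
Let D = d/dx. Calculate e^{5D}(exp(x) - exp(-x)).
2 \sinh{\left(x + 5 \right)}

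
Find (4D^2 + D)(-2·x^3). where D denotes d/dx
6 x \left(- x - 8\right)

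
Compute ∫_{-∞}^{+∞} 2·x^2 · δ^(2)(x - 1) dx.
4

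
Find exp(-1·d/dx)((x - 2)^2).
x^{2} - 6 x + 9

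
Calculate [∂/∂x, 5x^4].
20 x^{3}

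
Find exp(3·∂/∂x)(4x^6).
4 x^{6} + 72 x^{5} + 540 x^{4} + 2160 x^{3} + 4860 x^{2} + 5832 x + 2916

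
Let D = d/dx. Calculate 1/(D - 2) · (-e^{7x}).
- \frac{e^{7 x}}{5}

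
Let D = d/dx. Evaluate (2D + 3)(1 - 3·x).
- 9 x - 3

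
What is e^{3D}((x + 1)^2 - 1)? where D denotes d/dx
x^{2} + 8 x + 15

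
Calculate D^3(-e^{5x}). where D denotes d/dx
- 125 e^{5 x}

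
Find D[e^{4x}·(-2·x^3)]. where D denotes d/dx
x^{2} \left(- 8 x - 6\right) e^{4 x}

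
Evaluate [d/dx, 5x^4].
20 x^{3}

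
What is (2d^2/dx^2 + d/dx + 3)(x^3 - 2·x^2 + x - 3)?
3 x^{3} - 3 x^{2} + 11 x - 16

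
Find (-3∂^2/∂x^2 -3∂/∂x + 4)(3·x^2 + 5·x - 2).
12 x^{2} + 2 x - 41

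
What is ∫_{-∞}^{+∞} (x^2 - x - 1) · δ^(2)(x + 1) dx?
2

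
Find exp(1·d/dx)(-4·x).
- 4 x - 4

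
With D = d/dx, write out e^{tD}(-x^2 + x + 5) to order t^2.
- t^{2} - t \left(2 x - 1\right) - x^{2} + x + 5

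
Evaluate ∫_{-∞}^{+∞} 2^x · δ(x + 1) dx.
\frac{1}{2}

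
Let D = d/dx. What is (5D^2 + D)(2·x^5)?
10 x^{3} \left(x + 20\right)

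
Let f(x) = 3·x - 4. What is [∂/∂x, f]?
3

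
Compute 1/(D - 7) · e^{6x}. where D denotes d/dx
- e^{6 x}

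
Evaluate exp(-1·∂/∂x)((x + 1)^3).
x^{3}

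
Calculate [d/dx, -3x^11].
- 33 x^{10}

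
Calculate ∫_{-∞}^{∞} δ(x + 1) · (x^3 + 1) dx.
0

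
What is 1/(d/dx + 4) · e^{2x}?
\frac{e^{2 x}}{6}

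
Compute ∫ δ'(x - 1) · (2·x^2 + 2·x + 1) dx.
-6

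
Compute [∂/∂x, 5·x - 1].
5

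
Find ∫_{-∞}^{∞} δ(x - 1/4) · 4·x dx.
1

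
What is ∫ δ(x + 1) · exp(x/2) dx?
e^{- \frac{1}{2}}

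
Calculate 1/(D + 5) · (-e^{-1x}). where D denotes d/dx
- \frac{e^{- x}}{4}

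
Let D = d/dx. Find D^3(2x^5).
120 x^{2}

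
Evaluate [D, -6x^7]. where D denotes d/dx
- 42 x^{6}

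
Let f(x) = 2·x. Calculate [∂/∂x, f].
2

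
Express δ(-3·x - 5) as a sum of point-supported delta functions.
\frac{\delta(x + 5/3)}{3}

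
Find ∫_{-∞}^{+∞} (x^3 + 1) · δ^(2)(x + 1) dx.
-6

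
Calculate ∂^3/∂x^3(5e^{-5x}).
- 625 e^{- 5 x}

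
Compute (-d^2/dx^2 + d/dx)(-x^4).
4 x^{2} \left(3 - x\right)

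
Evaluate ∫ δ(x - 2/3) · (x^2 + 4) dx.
\frac{40}{9}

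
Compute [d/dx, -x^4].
- 4 x^{3}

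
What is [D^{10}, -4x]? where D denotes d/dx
-40D^{9}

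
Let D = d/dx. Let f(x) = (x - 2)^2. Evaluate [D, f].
2 x - 4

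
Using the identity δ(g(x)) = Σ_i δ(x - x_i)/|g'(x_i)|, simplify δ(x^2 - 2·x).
\frac{\delta(x - 2) + \delta(x)}{2}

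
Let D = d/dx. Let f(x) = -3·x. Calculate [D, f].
-3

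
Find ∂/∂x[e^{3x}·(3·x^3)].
9 x^{2} \left(x + 1\right) e^{3 x}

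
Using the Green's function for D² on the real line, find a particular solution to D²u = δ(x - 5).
\frac{|x - 5|}{2}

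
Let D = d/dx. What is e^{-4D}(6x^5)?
6 x^{5} - 120 x^{4} + 960 x^{3} - 3840 x^{2} + 7680 x - 6144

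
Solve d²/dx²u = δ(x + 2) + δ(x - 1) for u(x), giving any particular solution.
\frac{|x + 2|}{2} + \frac{|x - 1|}{2}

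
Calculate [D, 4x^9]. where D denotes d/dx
36 x^{8}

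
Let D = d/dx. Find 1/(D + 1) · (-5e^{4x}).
- e^{4 x}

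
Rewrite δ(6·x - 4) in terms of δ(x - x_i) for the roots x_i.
\frac{\delta(x - 2/3)}{6}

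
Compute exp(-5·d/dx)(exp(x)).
e^{x - 5}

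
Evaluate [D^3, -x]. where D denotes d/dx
-3D^{2}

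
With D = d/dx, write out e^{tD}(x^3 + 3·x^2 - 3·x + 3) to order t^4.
t^{3} + 3 t^{2} \left(x + 1\right) + 3 t \left(x^{2} + 2 x - 1\right) + x^{3} + 3 x^{2} - 3 x + 3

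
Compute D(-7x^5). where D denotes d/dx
- 35 x^{4}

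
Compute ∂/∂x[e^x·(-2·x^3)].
2 x^{2} \left(- x - 3\right) e^{x}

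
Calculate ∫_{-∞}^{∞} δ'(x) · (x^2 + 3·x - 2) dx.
-3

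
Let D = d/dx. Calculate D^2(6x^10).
540 x^{8}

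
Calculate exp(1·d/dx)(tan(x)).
\tan{\left(x + 1 \right)}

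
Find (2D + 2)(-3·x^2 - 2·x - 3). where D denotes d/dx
- 6 x^{2} - 16 x - 10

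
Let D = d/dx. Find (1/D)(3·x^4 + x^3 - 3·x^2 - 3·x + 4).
\frac{3 x^{5}}{5} + \frac{x^{4}}{4} - x^{3} - \frac{3 x^{2}}{2} + 4 x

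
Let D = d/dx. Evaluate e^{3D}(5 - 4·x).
- 4 x - 7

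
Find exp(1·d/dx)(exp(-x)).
e^{- x - 1}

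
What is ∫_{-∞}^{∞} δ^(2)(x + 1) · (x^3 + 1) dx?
-6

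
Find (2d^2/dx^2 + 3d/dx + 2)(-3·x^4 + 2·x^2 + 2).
- 6 x^{4} - 36 x^{3} - 68 x^{2} + 12 x + 12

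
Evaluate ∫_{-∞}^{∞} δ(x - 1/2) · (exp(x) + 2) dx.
e^{\frac{1}{2}} + 2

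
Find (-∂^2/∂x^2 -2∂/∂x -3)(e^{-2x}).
- 3 e^{- 2 x}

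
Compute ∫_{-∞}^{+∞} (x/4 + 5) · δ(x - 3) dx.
\frac{23}{4}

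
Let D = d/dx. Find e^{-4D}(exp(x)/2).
\frac{e^{x - 4}}{2}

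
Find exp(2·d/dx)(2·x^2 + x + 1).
2 x^{2} + 9 x + 11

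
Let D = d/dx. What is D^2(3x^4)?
36 x^{2}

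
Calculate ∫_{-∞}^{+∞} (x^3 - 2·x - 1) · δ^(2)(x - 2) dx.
12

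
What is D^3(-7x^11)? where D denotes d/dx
- 6930 x^{8}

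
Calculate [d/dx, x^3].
3 x^{2}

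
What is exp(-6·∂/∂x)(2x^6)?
2 x^{6} - 72 x^{5} + 1080 x^{4} - 8640 x^{3} + 38880 x^{2} - 93312 x + 93312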